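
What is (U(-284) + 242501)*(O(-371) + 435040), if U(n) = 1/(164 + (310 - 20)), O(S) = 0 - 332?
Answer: 23929687526070/227 ≈ 1.0542e+11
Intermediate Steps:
O(S) = -332
U(n) = 1/454 (U(n) = 1/(164 + 290) = 1/454)
(U(-284) + 242501)*(O(-371) + 435040) = (1/454 + 242501)*(-332 + 435040) = (110095455/454)*434708 = 23929687526070/227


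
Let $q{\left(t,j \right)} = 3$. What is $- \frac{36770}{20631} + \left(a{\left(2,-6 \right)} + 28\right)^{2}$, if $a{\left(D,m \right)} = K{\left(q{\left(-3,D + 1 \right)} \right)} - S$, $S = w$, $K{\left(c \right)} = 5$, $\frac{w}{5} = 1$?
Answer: $\frac{16137934}{20631} \approx 782.22$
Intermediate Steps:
$w = 5$ ($w = 5 \cdot 1 = 5$)
$S = 5$
$a{\left(D,m \right)} = 0$ ($a{\left(D,m \right)} = 5 - 5 = 0$)
$- \frac{36770}{20631} + \left(a{\left(2,-6 \right)} + 28\right)^{2} = - \frac{36770}{20631} + \left(0 + 28\right)^{2} = \left(-36770\right) \frac{1}{20631} + 28^{2} = - \frac{36770}{20631} + 784 = \frac{16137934}{20631}$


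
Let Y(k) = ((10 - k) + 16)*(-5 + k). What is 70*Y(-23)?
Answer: -96040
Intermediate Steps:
Y(k) = (-5 + k)*(26 - k) (Y(k) = (26 - k)*(-5 + k) = (-5 + k)*(26 - k))
70*Y(-23) = 70*(-130 - 1*(-23)**2 + 31*(-23)) = 70*(-130 - 1*529 - 713) = 70*(-130 - 529 - 713) = 70*(-1372) = -96040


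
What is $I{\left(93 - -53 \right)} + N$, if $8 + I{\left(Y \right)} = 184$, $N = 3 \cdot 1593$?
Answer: $4955$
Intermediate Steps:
$N = 4779$
$I{\left(Y \right)} = 176$ ($I{\left(Y \right)} = -8 + 184 = 176$)
$I{\left(93 - -53 \right)} + N = 176 + 4779 = 4955$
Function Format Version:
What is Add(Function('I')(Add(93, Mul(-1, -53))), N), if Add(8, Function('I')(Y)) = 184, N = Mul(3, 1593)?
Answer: 4955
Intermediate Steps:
N = 4779
Function('I')(Y) = 176 (Function('I')(Y) = Add(-8, 184) = 176)
Add(Function('I')(Add(93, Mul(-1, -53))), N) = Add(176, 4779) = 4955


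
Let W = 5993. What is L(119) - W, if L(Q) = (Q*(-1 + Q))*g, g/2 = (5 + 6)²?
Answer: 3392171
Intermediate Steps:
g = 242 (g = 2*(5 + 6)² = 2*11² = 2*121 = 242)
L(Q) = 242*Q*(-1 + Q) (L(Q) = (Q*(-1 + Q))*242 = 242*Q*(-1 + Q))
L(119) - W = 242*119*(-1 + 119) - 1*5993 = 242*119*118 - 5993 = 3398164 - 5993 = 3392171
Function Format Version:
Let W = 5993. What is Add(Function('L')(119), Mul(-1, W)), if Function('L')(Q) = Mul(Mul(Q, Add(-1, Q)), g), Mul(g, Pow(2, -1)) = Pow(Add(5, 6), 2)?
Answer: 3392171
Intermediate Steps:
g = 242 (g = Mul(2, Pow(Add(5, 6), 2)) = Mul(2, Pow(11, 2)) = Mul(2, 121) = 242)
Function('L')(Q) = Mul(242, Q, Add(-1, Q)) (Function('L')(Q) = Mul(Mul(Q, Add(-1, Q)), 242) = Mul(242, Q, Add(-1, Q)))
Add(Function('L')(119), Mul(-1, W)) = Add(Mul(242, 119, Add(-1, 119)), Mul(-1, 5993)) = Add(Mul(242, 119, 118), -5993) = Add(3398164, -5993) = 3392171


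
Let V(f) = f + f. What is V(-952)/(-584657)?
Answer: 1904/584657 ≈ 0.0032566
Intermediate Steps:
V(f) = 2*f
V(-952)/(-584657) = (2*(-952))/(-584657) = -1904*(-1/584657) = 1904/584657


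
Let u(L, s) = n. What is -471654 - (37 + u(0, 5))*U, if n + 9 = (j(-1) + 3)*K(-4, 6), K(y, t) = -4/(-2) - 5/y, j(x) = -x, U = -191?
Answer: -463823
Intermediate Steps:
K(y, t) = 2 - 5/y (K(y, t) = -4*(-1/2) - 5/y = 2 - 5/y)
n = 4 (n = -9 + (-1*(-1) + 3)*(2 - 5/(-4)) = -9 + (1 + 3)*(2 - 5*(-1/4)) = -9 + 4*(2 + 5/4) = -9 + 4*(13/4) = -9 + 13 = 4)
u(L, s) = 4
-471654 - (37 + u(0, 5))*U = -471654 - (37 + 4)*(-191) = -471654 - 41*(-191) = -471654 - 1*(-7831) = -471654 + 7831 = -463823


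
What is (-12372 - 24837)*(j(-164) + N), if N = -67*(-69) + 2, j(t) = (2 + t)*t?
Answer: -1160660337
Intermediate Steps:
j(t) = t*(2 + t)
N = 4625 (N = 4623 + 2 = 4625)
(-12372 - 24837)*(j(-164) + N) = (-12372 - 24837)*(-164*(2 - 164) + 4625) = -37209*(-164*(-162) + 4625) = -37209*(26568 + 4625) = -37209*31193 = -1160660337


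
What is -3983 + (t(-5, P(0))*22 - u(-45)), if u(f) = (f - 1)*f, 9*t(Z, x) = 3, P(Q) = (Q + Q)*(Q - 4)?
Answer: -18137/3 ≈ -6045.7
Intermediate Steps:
P(Q) = 2*Q*(-4 + Q) (P(Q) = (2*Q)*(-4 + Q) = 2*Q*(-4 + Q))
t(Z, x) = ⅓ (t(Z, x) = (⅑)*3 = ⅓)
u(f) = f*(-1 + f) (u(f) = (-1 + f)*f = f*(-1 + f))
-3983 + (t(-5, P(0))*22 - u(-45)) = -3983 + ((⅓)*22 - (-45)*(-1 - 45)) = -3983 + (22/3 - (-45)*(-46)) = -3983 + (22/3 - 1*2070) = -3983 + (22/3 - 2070) = -3983 - 6188/3 = -18137/3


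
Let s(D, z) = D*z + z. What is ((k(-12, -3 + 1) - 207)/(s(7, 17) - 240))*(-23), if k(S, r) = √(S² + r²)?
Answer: -4761/104 + 23*√37/52 ≈ -43.088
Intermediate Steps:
s(D, z) = z + D*z
((k(-12, -3 + 1) - 207)/(s(7, 17) - 240))*(-23) = ((√((-12)² + (-3 + 1)²) - 207)/(17*(1 + 7) - 240))*(-23) = ((√(144 + (-2)²) - 207)/(17*8 - 240))*(-23) = ((√(144 + 4) - 207)/(136 - 240))*(-23) = ((√148 - 207)/(-104))*(-23) = ((2*√37 - 207)*(-1/104))*(-23) = ((-207 + 2*√37)*(-1/104))*(-23) = (207/104 - √37/52)*(-23) = -4761/104 + 23*√37/52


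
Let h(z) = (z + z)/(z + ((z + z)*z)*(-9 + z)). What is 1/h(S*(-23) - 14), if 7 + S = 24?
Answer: 335341/2 ≈ 1.6767e+5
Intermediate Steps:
S = 17 (S = -7 + 24 = 17)
h(z) = 2*z/(z + 2*z²*(-9 + z)) (h(z) = (2*z)/(z + ((2*z)*z)*(-9 + z)) = (2*z)/(z + (2*z²)*(-9 + z)) = (2*z)/(z + 2*z²*(-9 + z)) = 2*z/(z + 2*z²*(-9 + z)))
1/h(S*(-23) - 14) = 1/(2/(1 - 18*(17*(-23) - 14) + 2*(17*(-23) - 14)²)) = 1/(2/(1 - 18*(-391 - 14) + 2*(-391 - 14)²)) = 1/(2/(1 - 18*(-405) + 2*(-405)²)) = 1/(2/(1 + 7290 + 2*164025)) = 1/(2/(1 + 7290 + 328050)) = 1/(2/335341) = 335341/2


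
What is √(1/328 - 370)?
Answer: I*√9951438/164 ≈ 19.235*I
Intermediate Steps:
√(1/328 - 370) = √(-121359/328) = I*√9951438/164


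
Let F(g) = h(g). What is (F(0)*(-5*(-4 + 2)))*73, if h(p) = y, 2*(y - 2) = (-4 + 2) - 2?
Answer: 0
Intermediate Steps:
y = 0 (y = 2 + ((-4 + 2) - 2)/2 = 2 + (-2 - 2)/2 = 2 + (½)*(-4) = 2 - 2 = 0)
h(p) = 0
F(g) = 0
(F(0)*(-5*(-4 + 2)))*73 = (0*(-5*(-4 + 2)))*73 = (0*(-5*(-2)))*73 = (0*10)*73 = 0*73 = 0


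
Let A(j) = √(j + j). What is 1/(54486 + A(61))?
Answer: 27243/1484362037 - √122/2968724074 ≈ 1.8350e-5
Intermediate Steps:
A(j) = √2*√j (A(j) = √(2*j) = √2*√j)
1/(54486 + A(61)) = 1/(54486 + √2*√61) = 1/(54486 + √122)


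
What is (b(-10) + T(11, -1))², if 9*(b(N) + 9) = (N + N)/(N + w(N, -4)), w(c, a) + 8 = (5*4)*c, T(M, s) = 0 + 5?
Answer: 15319396/962361 ≈ 15.919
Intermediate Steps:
T(M, s) = 5
w(c, a) = -8 + 20*c (w(c, a) = -8 + (5*4)*c = -8 + 20*c)
b(N) = -9 + 2*N/(9*(-8 + 21*N)) (b(N) = -9 + ((N + N)/(N + (-8 + 20*N)))/9 = -9 + ((2*N)/(-8 + 21*N))/9 = -9 + (2*N/(-8 + 21*N))/9 = -9 + 2*N/(9*(-8 + 21*N)))
(b(-10) + T(11, -1))² = ((648 - 1699*(-10))/(9*(-8 + 21*(-10))) + 5)² = ((648 + 16990)/(9*(-8 - 210)) + 5)² = ((⅑)*17638/(-218) + 5)² = ((⅑)*(-1/218)*17638 + 5)² = (-8819/981 + 5)² = (-3914/981)² = 15319396/962361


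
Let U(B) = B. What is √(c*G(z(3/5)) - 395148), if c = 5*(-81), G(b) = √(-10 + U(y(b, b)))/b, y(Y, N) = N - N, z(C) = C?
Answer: √(-395148 - 675*I*√10) ≈ 1.698 - 628.61*I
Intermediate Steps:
y(Y, N) = 0
G(b) = I*√10/b (G(b) = √(-10 + 0)/b = √(-10)/b = (I*√10)/b = I*√10/b)
c = -405
√(c*G(z(3/5)) - 395148) = √(-405*I*√10/(3/5) - 395148) = √(-405*I*√10/(3*(⅕)) - 395148) = √(-405*I*√10/⅗ - 395148) = √(-405*I*√10*5/3 - 395148) = √(-675*I*√10 - 395148) = √(-395148 - 675*I*√10)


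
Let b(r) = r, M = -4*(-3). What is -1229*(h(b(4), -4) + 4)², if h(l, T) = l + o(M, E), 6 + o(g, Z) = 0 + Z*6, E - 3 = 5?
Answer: -3072500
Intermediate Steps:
M = 12
E = 8 (E = 3 + 5 = 8)
o(g, Z) = -6 + 6*Z (o(g, Z) = -6 + (0 + Z*6) = -6 + (0 + 6*Z) = -6 + 6*Z)
h(l, T) = 42 + l (h(l, T) = l + (-6 + 6*8) = l + (-6 + 48) = l + 42 = 42 + l)
-1229*(h(b(4), -4) + 4)² = -1229*((42 + 4) + 4)² = -1229*(46 + 4)² = -1229*50² = -1229*2500 = -3072500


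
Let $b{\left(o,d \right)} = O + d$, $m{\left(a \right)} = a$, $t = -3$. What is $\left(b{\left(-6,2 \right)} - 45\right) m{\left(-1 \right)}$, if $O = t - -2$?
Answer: $44$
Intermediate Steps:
$O = -1$ ($O = -3 - -2 = -3 + 2 = -1$)
$b{\left(o,d \right)} = -1 + d$
$\left(b{\left(-6,2 \right)} - 45\right) m{\left(-1 \right)} = \left(\left(-1 + 2\right) - 45\right) \left(-1\right) = \left(1 - 45\right) \left(-1\right) = \left(-44\right) \left(-1\right) = 44$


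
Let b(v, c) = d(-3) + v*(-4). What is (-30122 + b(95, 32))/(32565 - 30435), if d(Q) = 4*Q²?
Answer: -15233/1065 ≈ -14.303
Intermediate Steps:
b(v, c) = 36 - 4*v (b(v, c) = 4*(-3)² + v*(-4) = 4*9 - 4*v = 36 - 4*v)
(-30122 + b(95, 32))/(32565 - 30435) = (-30122 + (36 - 4*95))/(32565 - 30435) = (-30122 + (36 - 380))/2130 = (-30122 - 344)*(1/2130) = -30466*1/2130 = -15233/1065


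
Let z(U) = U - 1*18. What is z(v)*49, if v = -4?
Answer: -1078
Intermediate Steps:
z(U) = -18 + U (z(U) = U - 18 = -18 + U)
z(v)*49 = (-18 - 4)*49 = -22*49 = -1078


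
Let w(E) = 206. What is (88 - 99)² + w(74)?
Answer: 327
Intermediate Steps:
(88 - 99)² + w(74) = (88 - 99)² + 206 = (-11)² + 206 = 121 + 206 = 327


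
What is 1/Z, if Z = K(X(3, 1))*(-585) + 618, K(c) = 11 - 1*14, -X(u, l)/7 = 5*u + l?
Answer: 1/2373 ≈ 0.00042141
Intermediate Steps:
X(u, l) = -35*u - 7*l (X(u, l) = -7*(5*u + l) = -7*(l + 5*u) = -35*u - 7*l)
K(c) = -3 (K(c) = 11 - 14 = -3)
Z = 2373 (Z = -3*(-585) + 618 = 1755 + 618 = 2373)
1/Z = 1/2373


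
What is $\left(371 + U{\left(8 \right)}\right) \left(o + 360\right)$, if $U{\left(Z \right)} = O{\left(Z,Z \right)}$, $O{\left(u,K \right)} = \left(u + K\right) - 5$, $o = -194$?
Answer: $63412$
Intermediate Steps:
$O{\left(u,K \right)} = -5 + K + u$ ($O{\left(u,K \right)} = \left(K + u\right) - 5 = -5 + K + u$)
$U{\left(Z \right)} = -5 + 2 Z$ ($U{\left(Z \right)} = -5 + Z + Z = -5 + 2 Z$)
$\left(371 + U{\left(8 \right)}\right) \left(o + 360\right) = \left(371 + \left(-5 + 2 \cdot 8\right)\right) \left(-194 + 360\right) = \left(371 + \left(-5 + 16\right)\right) 166 = \left(371 + 11\right) 166 = 382 \cdot 166 = 63412$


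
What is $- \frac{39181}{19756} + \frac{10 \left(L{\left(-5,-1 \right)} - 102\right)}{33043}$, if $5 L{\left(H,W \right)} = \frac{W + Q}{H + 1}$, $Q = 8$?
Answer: $- \frac{1314878049}{652797508} \approx -2.0142$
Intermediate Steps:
$L{\left(H,W \right)} = \frac{8 + W}{5 \left(1 + H\right)}$ ($L{\left(H,W \right)} = \frac{\left(W + 8\right) \frac{1}{H + 1}}{5} = \frac{\left(8 + W\right) \frac{1}{1 + H}}{5} = \frac{\frac{1}{1 + H} \left(8 + W\right)}{5} = \frac{8 + W}{5 \left(1 + H\right)}$)
$- \frac{39181}{19756} + \frac{10 \left(L{\left(-5,-1 \right)} - 102\right)}{33043} = - \frac{39181}{19756} + \frac{10 \left(\frac{8 - 1}{5 \left(1 - 5\right)} - 102\right)}{33043} = \left(-39181\right) \frac{1}{19756} + 10 \left(\frac{1}{5} \frac{1}{-4} \cdot 7 - 102\right) \frac{1}{33043} = - \frac{39181}{19756} + 10 \left(\frac{1}{5} \left(- \frac{1}{4}\right) 7 - 102\right) \frac{1}{33043} = - \frac{39181}{19756} + 10 \left(- \frac{7}{20} - 102\right) \frac{1}{33043} = - \frac{39181}{19756} + 10 \left(- \frac{2047}{20}\right) \frac{1}{33043} = - \frac{39181}{19756} - \frac{2047}{66086} = - \frac{1314878049}{652797508}$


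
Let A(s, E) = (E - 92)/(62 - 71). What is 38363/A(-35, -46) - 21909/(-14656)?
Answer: 843876099/337088 ≈ 2503.4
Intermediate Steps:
A(s, E) = 92/9 - E/9 (A(s, E) = (-92 + E)/(-9) = (-92 + E)*(-1/9) = 92/9 - E/9)
38363/A(-35, -46) - 21909/(-14656) = 38363/(92/9 - 1/9*(-46)) - 21909/(-14656) = 38363/(92/9 + 46/9) - 21909*(-1/14656) = 38363/(46/3) + 21909/14656 = 38363*(3/46) + 21909/14656 = 115089/46 + 21909/14656 = 843876099/337088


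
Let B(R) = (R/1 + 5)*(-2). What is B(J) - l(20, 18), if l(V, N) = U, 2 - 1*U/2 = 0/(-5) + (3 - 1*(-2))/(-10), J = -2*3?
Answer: -3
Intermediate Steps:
J = -6
U = 5 (U = 4 - 2*(0/(-5) + (3 - 1*(-2))/(-10)) = 4 - 2*(0*(-1/5) + (3 + 2)*(-1/10)) = 4 - 2*(0 + 5*(-1/10)) = 4 - 2*(0 - 1/2) = 4 - 2*(-1/2) = 4 + 1 = 5)
l(V, N) = 5
B(R) = -10 - 2*R (B(R) = (R*1 + 5)*(-2) = (R + 5)*(-2) = (5 + R)*(-2) = -10 - 2*R)
B(J) - l(20, 18) = (-10 - 2*(-6)) - 1*5 = (-10 + 12) - 5 = 2 - 5 = -3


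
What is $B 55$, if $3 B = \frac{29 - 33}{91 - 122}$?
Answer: $\frac{220}{93} \approx 2.3656$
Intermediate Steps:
$B = \frac{4}{93}$ ($B = \frac{\left(29 - 33\right) \frac{1}{91 - 122}}{3} = \frac{\left(-4\right) \frac{1}{-31}}{3} = \frac{\left(-4\right) \left(- \frac{1}{31}\right)}{3} = \frac{1}{3} \cdot \frac{4}{31} = \frac{4}{93} \approx 0.043011$)
$B 55 = \frac{4}{93} \cdot 55 = \frac{220}{93}$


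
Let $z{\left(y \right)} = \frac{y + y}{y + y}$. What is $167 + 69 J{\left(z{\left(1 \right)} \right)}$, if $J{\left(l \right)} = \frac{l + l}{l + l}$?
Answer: $236$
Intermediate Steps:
$z{\left(y \right)} = 1$ ($z{\left(y \right)} = \frac{2 y}{2 y} = 2 y \frac{1}{2 y} = 1$)
$J{\left(l \right)} = 1$ ($J{\left(l \right)} = \frac{2 l}{2 l} = 2 l \frac{1}{2 l} = 1$)
$167 + 69 J{\left(z{\left(1 \right)} \right)} = 167 + 69 \cdot 1 = 167 + 69 = 236$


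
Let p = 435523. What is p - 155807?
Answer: 279716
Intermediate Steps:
p - 155807 = 435523 - 155807 = 279716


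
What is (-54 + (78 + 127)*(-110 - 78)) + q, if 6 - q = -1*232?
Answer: -38356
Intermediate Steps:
q = 238 (q = 6 - (-1)*232 = 6 - 1*(-232) = 6 + 232 = 238)
(-54 + (78 + 127)*(-110 - 78)) + q = (-54 + (78 + 127)*(-110 - 78)) + 238 = (-54 + 205*(-188)) + 238 = (-54 - 38540) + 238 = -38594 + 238 = -38356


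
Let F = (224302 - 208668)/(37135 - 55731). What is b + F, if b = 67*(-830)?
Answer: -517069597/9298 ≈ -55611.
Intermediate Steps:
b = -55610
F = -7817/9298 (F = 15634/(-18596) = 15634*(-1/18596) = -7817/9298 ≈ -0.84072)
b + F = -55610 - 7817/9298 = -517069597/9298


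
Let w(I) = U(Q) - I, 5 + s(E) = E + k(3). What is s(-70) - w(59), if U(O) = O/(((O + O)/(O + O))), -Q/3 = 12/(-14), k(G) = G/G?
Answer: -123/7 ≈ -17.571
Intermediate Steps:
k(G) = 1
Q = 18/7 (Q = -36/(-14) = -36*(-1)/14 = -3*(-6/7) = 18/7 ≈ 2.5714)
s(E) = -4 + E (s(E) = -5 + (E + 1) = -5 + (1 + E) = -4 + E)
U(O) = O (U(O) = O/(((2*O)/((2*O)))) = O/(((2*O)*(1/(2*O)))) = O/1 = O*1 = O)
w(I) = 18/7 - I
s(-70) - w(59) = (-4 - 70) - (18/7 - 1*59) = -74 - (18/7 - 59) = -74 - 1*(-395/7) = -74 + 395/7 = -123/7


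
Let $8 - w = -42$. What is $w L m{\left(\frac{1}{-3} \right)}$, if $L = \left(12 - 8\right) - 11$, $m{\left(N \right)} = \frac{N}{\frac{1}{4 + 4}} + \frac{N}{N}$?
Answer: $\frac{1750}{3} \approx 583.33$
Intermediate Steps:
$m{\left(N \right)} = 1 + 8 N$ ($m{\left(N \right)} = \frac{N}{\frac{1}{8}} + 1 = N \frac{1}{\frac{1}{8}} + 1 = N 8 + 1 = 8 N + 1 = 1 + 8 N$)
$L = -7$ ($L = 4 - 11 = -7$)
$w = 50$ ($w = 8 - -42 = 8 + 42 = 50$)
$w L m{\left(\frac{1}{-3} \right)} = 50 \left(-7\right) \left(1 + \frac{8}{-3}\right) = - 350 \left(1 + 8 \left(- \frac{1}{3}\right)\right) = - 350 \left(1 - \frac{8}{3}\right) = \left(-350\right) \left(- \frac{5}{3}\right) = \frac{1750}{3}$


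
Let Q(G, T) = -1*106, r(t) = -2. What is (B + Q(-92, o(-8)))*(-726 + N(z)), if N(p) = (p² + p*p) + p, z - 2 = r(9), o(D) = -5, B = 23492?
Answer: -16978236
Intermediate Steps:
z = 0 (z = 2 - 2 = 0)
N(p) = p + 2*p² (N(p) = (p² + p²) + p = 2*p² + p = p + 2*p²)
Q(G, T) = -106
(B + Q(-92, o(-8)))*(-726 + N(z)) = (23492 - 106)*(-726 + 0*(1 + 2*0)) = 23386*(-726 + 0*(1 + 0)) = 23386*(-726 + 0*1) = 23386*(-726 + 0) = 23386*(-726) = -16978236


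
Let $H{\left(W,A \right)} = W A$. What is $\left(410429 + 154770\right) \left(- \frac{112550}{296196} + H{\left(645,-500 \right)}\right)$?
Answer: $- \frac{26994843190968725}{148098} \approx -1.8228 \cdot 10^{11}$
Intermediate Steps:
$H{\left(W,A \right)} = A W$
$\left(410429 + 154770\right) \left(- \frac{112550}{296196} + H{\left(645,-500 \right)}\right) = \left(410429 + 154770\right) \left(- \frac{112550}{296196} - 322500\right) = 565199 \left(\left(-112550\right) \frac{1}{296196} - 322500\right) = 565199 \left(- \frac{56275}{148098} - 322500\right) = 565199 \left(- \frac{47761661275}{148098}\right) = - \frac{26994843190968725}{148098}$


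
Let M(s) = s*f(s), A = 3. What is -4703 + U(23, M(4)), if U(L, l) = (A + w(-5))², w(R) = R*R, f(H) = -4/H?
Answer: -3919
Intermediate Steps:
w(R) = R²
M(s) = -4 (M(s) = s*(-4/s) = -4)
U(L, l) = 784 (U(L, l) = (3 + (-5)²)² = (3 + 25)² = 28² = 784)
-4703 + U(23, M(4)) = -4703 + 784 = -3919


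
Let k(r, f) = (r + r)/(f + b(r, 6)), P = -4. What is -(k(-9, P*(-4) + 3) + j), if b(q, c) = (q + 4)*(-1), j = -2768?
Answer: 11075/4 ≈ 2768.8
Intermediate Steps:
b(q, c) = -4 - q (b(q, c) = (4 + q)*(-1) = -4 - q)
k(r, f) = 2*r/(-4 + f - r) (k(r, f) = (r + r)/(f + (-4 - r)) = (2*r)/(-4 + f - r) = 2*r/(-4 + f - r))
-(k(-9, P*(-4) + 3) + j) = -(-2*(-9)/(4 - 9 - (-4*(-4) + 3)) - 2768) = -(-2*(-9)/(4 - 9 - (16 + 3)) - 2768) = -(-2*(-9)/(4 - 9 - 1*19) - 2768) = -(-2*(-9)/(4 - 9 - 19) - 2768) = -(-2*(-9)/(-24) - 2768) = -(-2*(-9)*(-1/24) - 2768) = -(-¾ - 2768) = -1*(-11075/4) = 11075/4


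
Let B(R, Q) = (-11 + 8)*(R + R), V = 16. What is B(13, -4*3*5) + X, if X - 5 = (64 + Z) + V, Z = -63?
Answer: -56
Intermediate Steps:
B(R, Q) = -6*R
X = 22 (X = 5 + ((64 - 63) + 16) = 5 + (1 + 16) = 5 + 17 = 22)
B(13, -4*3*5) + X = -6*13 + 22 = -78 + 22 = -56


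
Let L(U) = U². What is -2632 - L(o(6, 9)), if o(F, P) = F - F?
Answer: -2632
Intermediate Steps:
o(F, P) = 0
-2632 - L(o(6, 9)) = -2632 - 1*0² = -2632 - 1*0 = -2632 + 0 = -2632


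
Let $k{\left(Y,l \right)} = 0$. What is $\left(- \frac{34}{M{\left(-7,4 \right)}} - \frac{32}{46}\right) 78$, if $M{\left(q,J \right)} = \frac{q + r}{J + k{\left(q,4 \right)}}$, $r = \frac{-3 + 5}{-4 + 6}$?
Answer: $\frac{39416}{23} \approx 1713.7$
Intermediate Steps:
$r = 1$ ($r = \frac{2}{2} = 2 \cdot \frac{1}{2} = 1$)
$M{\left(q,J \right)} = \frac{1 + q}{J}$ ($M{\left(q,J \right)} = \frac{q + 1}{J + 0} = \frac{1 + q}{J}$)
$\left(- \frac{34}{M{\left(-7,4 \right)}} - \frac{32}{46}\right) 78 = \left(- \frac{34}{\frac{1}{4} \left(1 - 7\right)} - \frac{32}{46}\right) 78 = \left(- \frac{34}{\frac{1}{4} \left(-6\right)} - \frac{16}{23}\right) 78 = \left(- \frac{34}{- \frac{3}{2}} - \frac{16}{23}\right) 78 = \left(\left(-34\right) \left(- \frac{2}{3}\right) - \frac{16}{23}\right) 78 = \left(\frac{68}{3} - \frac{16}{23}\right) 78 = \frac{1516}{69} \cdot 78 = \frac{39416}{23}$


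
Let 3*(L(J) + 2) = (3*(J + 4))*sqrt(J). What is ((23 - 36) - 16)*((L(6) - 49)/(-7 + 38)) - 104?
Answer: -1745/31 - 290*sqrt(6)/31 ≈ -79.205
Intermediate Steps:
L(J) = -2 + sqrt(J)*(12 + 3*J)/3 (L(J) = -2 + ((3*(J + 4))*sqrt(J))/3 = -2 + ((3*(4 + J))*sqrt(J))/3 = -2 + ((12 + 3*J)*sqrt(J))/3 = -2 + (sqrt(J)*(12 + 3*J))/3 = -2 + sqrt(J)*(12 + 3*J)/3)
((23 - 36) - 16)*((L(6) - 49)/(-7 + 38)) - 104 = ((23 - 36) - 16)*(((-2 + 6**(3/2) + 4*sqrt(6)) - 49)/(-7 + 38)) - 104 = (-13 - 16)*(((-2 + 6*sqrt(6) + 4*sqrt(6)) - 49)/31) - 104 = -29*((-2 + 10*sqrt(6)) - 49)/31 - 104 = -29*(-51 + 10*sqrt(6))/31 - 104 = -29*(-51/31 + 10*sqrt(6)/31) - 104 = (1479/31 - 290*sqrt(6)/31) - 104 = -1745/31 - 290*sqrt(6)/31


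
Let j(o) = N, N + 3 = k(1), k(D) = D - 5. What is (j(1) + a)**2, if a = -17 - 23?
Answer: 2209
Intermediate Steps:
a = -40
k(D) = -5 + D
N = -7 (N = -3 + (-5 + 1) = -3 - 4 = -7)
j(o) = -7
(j(1) + a)**2 = (-7 - 40)**2 = (-47)**2 = 2209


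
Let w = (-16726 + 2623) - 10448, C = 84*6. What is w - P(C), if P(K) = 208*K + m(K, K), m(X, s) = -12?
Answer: -129371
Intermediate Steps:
C = 504
w = -24551 (w = -14103 - 10448 = -24551)
P(K) = -12 + 208*K (P(K) = 208*K - 12 = -12 + 208*K)
w - P(C) = -24551 - (-12 + 208*504) = -24551 - (-12 + 104832) = -24551 - 1*104820 = -24551 - 104820 = -129371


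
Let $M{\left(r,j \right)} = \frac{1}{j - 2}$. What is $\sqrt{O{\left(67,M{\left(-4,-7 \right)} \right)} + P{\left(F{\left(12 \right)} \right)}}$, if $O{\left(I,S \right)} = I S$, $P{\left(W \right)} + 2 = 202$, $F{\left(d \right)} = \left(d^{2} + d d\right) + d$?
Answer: $\frac{\sqrt{1733}}{3} \approx 13.876$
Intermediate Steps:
$F{\left(d \right)} = d + 2 d^{2}$ ($F{\left(d \right)} = \left(d^{2} + d^{2}\right) + d = 2 d^{2} + d = d + 2 d^{2}$)
$M{\left(r,j \right)} = \frac{1}{-2 + j}$
$P{\left(W \right)} = 200$ ($P{\left(W \right)} = -2 + 202 = 200$)
$\sqrt{O{\left(67,M{\left(-4,-7 \right)} \right)} + P{\left(F{\left(12 \right)} \right)}} = \sqrt{\frac{67}{-2 - 7} + 200} = \sqrt{\frac{67}{-9} + 200} = \sqrt{67 \left(- \frac{1}{9}\right) + 200} = \sqrt{- \frac{67}{9} + 200} = \sqrt{\frac{1733}{9}} = \frac{\sqrt{1733}}{3}$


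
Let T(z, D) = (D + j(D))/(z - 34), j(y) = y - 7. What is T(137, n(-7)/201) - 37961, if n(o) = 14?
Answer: -785907962/20703 ≈ -37961.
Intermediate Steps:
j(y) = -7 + y
T(z, D) = (-7 + 2*D)/(-34 + z) (T(z, D) = (D + (-7 + D))/(z - 34) = (-7 + 2*D)/(-34 + z))
T(137, n(-7)/201) - 37961 = (-7 + 2*(14/201))/(-34 + 137) - 37961 = (-7 + 2*(14*(1/201)))/103 - 37961 = (-7 + 2*(14/201))/103 - 37961 = (-7 + 28/201)/103 - 37961 = (1/103)*(-1379/201) - 37961 = -1379/20703 - 37961 = -785907962/20703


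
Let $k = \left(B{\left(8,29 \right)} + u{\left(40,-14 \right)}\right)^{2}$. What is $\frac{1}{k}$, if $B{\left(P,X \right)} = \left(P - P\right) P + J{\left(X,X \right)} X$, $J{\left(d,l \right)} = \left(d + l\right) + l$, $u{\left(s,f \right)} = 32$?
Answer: $\frac{1}{6528025} \approx 1.5319 \cdot 10^{-7}$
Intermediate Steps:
$J{\left(d,l \right)} = d + 2 l$
$B{\left(P,X \right)} = 3 X^{2}$ ($B{\left(P,X \right)} = \left(P - P\right) P + \left(X + 2 X\right) X = 0 P + 3 X X = 0 + 3 X^{2} = 3 X^{2}$)
$k = 6528025$ ($k = \left(3 \cdot 29^{2} + 32\right)^{2} = \left(3 \cdot 841 + 32\right)^{2} = \left(2523 + 32\right)^{2} = 2555^{2} = 6528025$)
$\frac{1}{k} = \frac{1}{6528025}$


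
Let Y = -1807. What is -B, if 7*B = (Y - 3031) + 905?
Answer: 3933/7 ≈ 561.86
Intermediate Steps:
B = -3933/7 (B = ((-1807 - 3031) + 905)/7 = (-4838 + 905)/7 = (1/7)*(-3933) = -3933/7 ≈ -561.86)
-B = -1*(-3933/7) = 3933/7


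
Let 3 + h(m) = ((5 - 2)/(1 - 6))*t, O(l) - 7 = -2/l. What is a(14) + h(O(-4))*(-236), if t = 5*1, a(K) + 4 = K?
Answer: 1426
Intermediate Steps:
a(K) = -4 + K
O(l) = 7 - 2/l
t = 5
h(m) = -6 (h(m) = -3 + ((5 - 2)/(1 - 6))*5 = -3 + (3/(-5))*5 = -3 + (3*(-1/5))*5 = -3 - 3/5*5 = -3 - 3 = -6)
a(14) + h(O(-4))*(-236) = (-4 + 14) - 6*(-236) = 10 + 1416 = 1426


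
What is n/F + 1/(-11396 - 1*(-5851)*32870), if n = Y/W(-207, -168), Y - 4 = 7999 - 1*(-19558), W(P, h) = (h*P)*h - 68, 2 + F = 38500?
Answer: -2624152169639/20497617789154480600 ≈ -1.2802e-7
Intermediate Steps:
F = 38498 (F = -2 + 38500 = 38498)
W(P, h) = -68 + P*h² (W(P, h) = (P*h)*h - 68 = P*h² - 68 = -68 + P*h²)
Y = 27561 (Y = 4 + (7999 - 1*(-19558)) = 4 + (7999 + 19558) = 4 + 27557 = 27561)
n = -27561/5842436 (n = 27561/(-68 - 207*(-168)²) = 27561/(-68 - 207*28224) = 27561/(-68 - 5842368) = 27561/(-5842436) = 27561*(-1/5842436) = -27561/5842436 ≈ -0.0047174)
n/F + 1/(-11396 - 1*(-5851)*32870) = -27561/5842436/38498 + 1/(-11396 - 1*(-5851)*32870) = -27561/5842436*1/38498 + (1/32870)/(-11396 + 5851) = -27561/224922101128 + (1/32870)/(-5545) = -27561/224922101128 - 1/5545*1/32870 = -27561/224922101128 - 1/182264150 = -2624152169639/20497617789154480600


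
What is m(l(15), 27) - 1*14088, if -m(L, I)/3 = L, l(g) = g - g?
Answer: -14088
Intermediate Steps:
l(g) = 0
m(L, I) = -3*L
m(l(15), 27) - 1*14088 = -3*0 - 1*14088 = 0 - 14088 = -14088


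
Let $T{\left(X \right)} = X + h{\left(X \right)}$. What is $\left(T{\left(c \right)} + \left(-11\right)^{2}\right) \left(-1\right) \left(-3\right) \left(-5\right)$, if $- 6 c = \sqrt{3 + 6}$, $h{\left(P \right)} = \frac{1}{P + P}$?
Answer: $- \frac{3585}{2} \approx -1792.5$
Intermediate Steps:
$h{\left(P \right)} = \frac{1}{2 P}$
$c = - \frac{1}{2}$ ($c = - \frac{\sqrt{3 + 6}}{6} = - \frac{\sqrt{9}}{6} = \left(- \frac{1}{6}\right) 3 = - \frac{1}{2} \approx -0.5$)
$T{\left(X \right)} = X + \frac{1}{2 X}$
$\left(T{\left(c \right)} + \left(-11\right)^{2}\right) \left(-1\right) \left(-3\right) \left(-5\right) = \left(\left(- \frac{1}{2} + \frac{1}{2 \left(- \frac{1}{2}\right)}\right) + \left(-11\right)^{2}\right) \left(-1\right) \left(-3\right) \left(-5\right) = \left(\left(- \frac{1}{2} + \frac{1}{2} \left(-2\right)\right) + 121\right) 3 \left(-5\right) = \left(\left(- \frac{1}{2} - 1\right) + 121\right) \left(-15\right) = \left(- \frac{3}{2} + 121\right) \left(-15\right) = \frac{239}{2} \left(-15\right) = - \frac{3585}{2}$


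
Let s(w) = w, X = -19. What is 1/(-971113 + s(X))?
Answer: -1/971132 ≈ -1.0297e-6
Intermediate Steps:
1/(-971113 + s(X)) = 1/(-971113 - 19) = 1/(-971132) = -1/971132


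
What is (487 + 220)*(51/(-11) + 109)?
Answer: 811636/11 ≈ 73785.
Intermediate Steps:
(487 + 220)*(51/(-11) + 109) = 707*(51*(-1/11) + 109) = 707*(-51/11 + 109) = 707*(1148/11) = 811636/11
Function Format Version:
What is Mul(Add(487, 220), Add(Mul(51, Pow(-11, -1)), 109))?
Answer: Rational(811636, 11) ≈ 73785.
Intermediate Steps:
Mul(Add(487, 220), Add(Mul(51, Pow(-11, -1)), 109)) = Mul(707, Add(Mul(51, Rational(-1, 11)), 109)) = Mul(707, Add(Rational(-51, 11), 109)) = Mul(707, Rational(1148, 11)) = Rational(811636, 11)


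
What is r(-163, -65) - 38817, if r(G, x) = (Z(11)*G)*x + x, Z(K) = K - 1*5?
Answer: 24688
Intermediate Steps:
Z(K) = -5 + K (Z(K) = K - 5 = -5 + K)
r(G, x) = x + 6*G*x (r(G, x) = ((-5 + 11)*G)*x + x = (6*G)*x + x = 6*G*x + x = x + 6*G*x)
r(-163, -65) - 38817 = -65*(1 + 6*(-163)) - 38817 = -65*(1 - 978) - 38817 = -65*(-977) - 38817 = 63505 - 38817 = 24688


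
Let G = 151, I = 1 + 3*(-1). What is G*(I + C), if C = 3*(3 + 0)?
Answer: 1057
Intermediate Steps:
I = -2 (I = 1 - 3 = -2)
C = 9 (C = 3*3 = 9)
G*(I + C) = 151*(-2 + 9) = 151*7 = 1057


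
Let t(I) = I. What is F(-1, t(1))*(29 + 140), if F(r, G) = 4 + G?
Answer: 845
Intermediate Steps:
F(-1, t(1))*(29 + 140) = (4 + 1)*(29 + 140) = 5*169 = 845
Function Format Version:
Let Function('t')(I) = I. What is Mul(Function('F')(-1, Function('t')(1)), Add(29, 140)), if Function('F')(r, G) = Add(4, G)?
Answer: 845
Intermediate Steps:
Mul(Function('F')(-1, Function('t')(1)), Add(29, 140)) = Mul(Add(4, 1), Add(29, 140)) = Mul(5, 169) = 845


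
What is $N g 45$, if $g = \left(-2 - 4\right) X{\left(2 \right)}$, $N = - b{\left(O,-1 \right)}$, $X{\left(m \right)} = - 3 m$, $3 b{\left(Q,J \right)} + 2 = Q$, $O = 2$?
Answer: $0$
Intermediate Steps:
$b{\left(Q,J \right)} = - \frac{2}{3} + \frac{Q}{3}$
$N = 0$ ($N = - (- \frac{2}{3} + \frac{1}{3} \cdot 2) = - (- \frac{2}{3} + \frac{2}{3}) = \left(-1\right) 0 = 0$)
$g = 36$ ($g = \left(-2 - 4\right) \left(\left(-3\right) 2\right) = \left(-6\right) \left(-6\right) = 36$)
$N g 45 = 0 \cdot 36 \cdot 45 = 0 \cdot 45 = 0$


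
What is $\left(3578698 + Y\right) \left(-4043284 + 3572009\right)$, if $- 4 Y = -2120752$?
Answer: $-1936415249650$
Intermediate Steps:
$Y = 530188$ ($Y = \left(- \frac{1}{4}\right) \left(-2120752\right) = 530188$)
$\left(3578698 + Y\right) \left(-4043284 + 3572009\right) = \left(3578698 + 530188\right) \left(-4043284 + 3572009\right) = 4108886 \left(-471275\right) = -1936415249650$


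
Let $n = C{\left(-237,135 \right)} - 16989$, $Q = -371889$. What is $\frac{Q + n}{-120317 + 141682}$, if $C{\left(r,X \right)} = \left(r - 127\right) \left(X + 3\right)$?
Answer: $- \frac{87822}{4273} \approx -20.553$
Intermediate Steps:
$C{\left(r,X \right)} = \left(-127 + r\right) \left(3 + X\right)$
$n = -67221$ ($n = \left(-381 - 17145 + 3 \left(-237\right) + 135 \left(-237\right)\right) - 16989 = \left(-381 - 17145 - 711 - 31995\right) - 16989 = -50232 - 16989 = -67221$)
$\frac{Q + n}{-120317 + 141682} = \frac{-371889 - 67221}{-120317 + 141682} = - \frac{439110}{21365} = \left(-439110\right) \frac{1}{21365} = - \frac{87822}{4273}$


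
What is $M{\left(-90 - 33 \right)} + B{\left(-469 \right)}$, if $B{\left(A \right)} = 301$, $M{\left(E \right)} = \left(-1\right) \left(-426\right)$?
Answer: $727$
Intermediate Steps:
$M{\left(E \right)} = 426$
$M{\left(-90 - 33 \right)} + B{\left(-469 \right)} = 426 + 301 = 727$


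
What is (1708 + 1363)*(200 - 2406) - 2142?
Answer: -6776768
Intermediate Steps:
(1708 + 1363)*(200 - 2406) - 2142 = 3071*(-2206) - 2142 = -6774626 - 2142 = -6776768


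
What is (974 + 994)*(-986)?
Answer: -1940448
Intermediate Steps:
(974 + 994)*(-986) = 1968*(-986) = -1940448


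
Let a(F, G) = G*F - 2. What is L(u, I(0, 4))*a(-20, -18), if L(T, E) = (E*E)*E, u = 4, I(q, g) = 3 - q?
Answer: 9666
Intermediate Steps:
a(F, G) = -2 + F*G (a(F, G) = F*G - 2 = -2 + F*G)
L(T, E) = E**3 (L(T, E) = E**2*E = E**3)
L(u, I(0, 4))*a(-20, -18) = (3 - 1*0)**3*(-2 - 20*(-18)) = (3 + 0)**3*(-2 + 360) = 3**3*358 = 27*358 = 9666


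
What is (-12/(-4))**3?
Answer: 27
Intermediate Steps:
(-12/(-4))**3 = (-1/4*(-12))**3 = 3**3 = 27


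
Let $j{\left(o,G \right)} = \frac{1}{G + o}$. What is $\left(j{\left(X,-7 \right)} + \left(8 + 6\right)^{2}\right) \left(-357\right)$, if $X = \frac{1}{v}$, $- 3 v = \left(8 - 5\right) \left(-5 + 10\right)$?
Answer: $- \frac{839069}{12} \approx -69922.0$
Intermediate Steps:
$v = -5$ ($v = - \frac{\left(8 - 5\right) \left(-5 + 10\right)}{3} = - \frac{3 \cdot 5}{3} = \left(- \frac{1}{3}\right) 15 = -5$)
$X = - \frac{1}{5}$ ($X = \frac{1}{-5} = - \frac{1}{5} \approx -0.2$)
$\left(j{\left(X,-7 \right)} + \left(8 + 6\right)^{2}\right) \left(-357\right) = \left(\frac{1}{-7 - \frac{1}{5}} + \left(8 + 6\right)^{2}\right) \left(-357\right) = \left(\frac{1}{- \frac{36}{5}} + 14^{2}\right) \left(-357\right) = \left(- \frac{5}{36} + 196\right) \left(-357\right) = \frac{7051}{36} \left(-357\right) = - \frac{839069}{12}$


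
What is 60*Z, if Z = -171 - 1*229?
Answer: -24000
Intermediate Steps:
Z = -400 (Z = -171 - 229 = -400)
60*Z = 60*(-400) = -24000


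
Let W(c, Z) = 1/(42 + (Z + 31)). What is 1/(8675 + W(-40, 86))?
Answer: 159/1379326 ≈ 0.00011527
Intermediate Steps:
W(c, Z) = 1/(73 + Z) (W(c, Z) = 1/(42 + (31 + Z)) = 1/(73 + Z))
1/(8675 + W(-40, 86)) = 1/(8675 + 1/(73 + 86)) = 1/(8675 + 1/159) = 1/(1379326/159) = 159/1379326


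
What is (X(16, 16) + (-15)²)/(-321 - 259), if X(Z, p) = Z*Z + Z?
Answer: -497/580 ≈ -0.85690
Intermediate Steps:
X(Z, p) = Z + Z² (X(Z, p) = Z² + Z = Z + Z²)
(X(16, 16) + (-15)²)/(-321 - 259) = (16*(1 + 16) + (-15)²)/(-321 - 259) = (16*17 + 225)/(-580) = (272 + 225)*(-1/580) = 497*(-1/580) = -497/580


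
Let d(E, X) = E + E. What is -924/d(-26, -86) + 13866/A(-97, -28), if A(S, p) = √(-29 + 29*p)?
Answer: 231/13 - 13866*I/29 ≈ 17.769 - 478.14*I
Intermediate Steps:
d(E, X) = 2*E
-924/d(-26, -86) + 13866/A(-97, -28) = -924/(2*(-26)) + 13866/(√(-29 + 29*(-28))) = -924/(-52) + 13866/(√(-29 - 812)) = -924*(-1/52) + 13866/(√(-841)) = 231/13 + 13866/((29*I)) = 231/13 + 13866*(-I/29) = 231/13 - 13866*I/29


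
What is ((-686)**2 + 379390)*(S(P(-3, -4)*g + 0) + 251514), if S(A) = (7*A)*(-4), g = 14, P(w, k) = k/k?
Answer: 213450184292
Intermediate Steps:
P(w, k) = 1
S(A) = -28*A
((-686)**2 + 379390)*(S(P(-3, -4)*g + 0) + 251514) = ((-686)**2 + 379390)*(-28*(1*14 + 0) + 251514) = (470596 + 379390)*(-28*(14 + 0) + 251514) = 849986*(-28*14 + 251514) = 849986*(-392 + 251514) = 849986*251122 = 213450184292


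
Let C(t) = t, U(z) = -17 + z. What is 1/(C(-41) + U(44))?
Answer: -1/14 ≈ -0.071429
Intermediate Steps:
1/(C(-41) + U(44)) = 1/(-41 + (-17 + 44)) = 1/(-41 + 27) = 1/(-14) = -1/14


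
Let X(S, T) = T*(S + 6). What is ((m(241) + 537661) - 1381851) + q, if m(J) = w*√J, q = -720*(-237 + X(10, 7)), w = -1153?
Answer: -754190 - 1153*√241 ≈ -7.7209e+5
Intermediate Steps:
X(S, T) = T*(6 + S)
q = 90000 (q = -720*(-237 + 7*(6 + 10)) = -720*(-237 + 7*16) = -720*(-237 + 112) = -720*(-125) = 90000)
m(J) = -1153*√J
((m(241) + 537661) - 1381851) + q = ((-1153*√241 + 537661) - 1381851) + 90000 = ((537661 - 1153*√241) - 1381851) + 90000 = (-844190 - 1153*√241) + 90000 = -754190 - 1153*√241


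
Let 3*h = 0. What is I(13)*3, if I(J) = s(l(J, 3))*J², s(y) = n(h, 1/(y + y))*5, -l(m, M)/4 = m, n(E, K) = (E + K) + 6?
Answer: 121485/8 ≈ 15186.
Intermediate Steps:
h = 0 (h = (⅓)*0 = 0)
n(E, K) = 6 + E + K
l(m, M) = -4*m
s(y) = 30 + 5/(2*y) (s(y) = (6 + 0 + 1/(y + y))*5 = (6 + 0 + 1/(2*y))*5 = (6 + 1/(2*y))*5 = 30 + 5/(2*y))
I(J) = J²*(30 - 5/(8*J)) (I(J) = (30 + 5/(2*((-4*J))))*J² = (30 + 5*(-1/(4*J))/2)*J² = (30 - 5/(8*J))*J² = J²*(30 - 5/(8*J)))
I(13)*3 = ((5/8)*13*(-1 + 48*13))*3 = ((5/8)*13*(-1 + 624))*3 = ((5/8)*13*623)*3 = (40495/8)*3 = 121485/8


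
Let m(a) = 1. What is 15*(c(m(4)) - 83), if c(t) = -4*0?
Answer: -1245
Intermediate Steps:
c(t) = 0
15*(c(m(4)) - 83) = 15*(0 - 83) = 15*(-83) = -1245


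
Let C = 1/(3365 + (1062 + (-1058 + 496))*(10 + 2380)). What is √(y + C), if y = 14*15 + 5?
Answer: 2*√77189228985435/1198365 ≈ 14.663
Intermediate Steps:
C = 1/1198365 (C = 1/(3365 + (1062 - 562)*2390) = 1/(3365 + 500*2390) = 1/(3365 + 1195000) = 1/1198365 ≈ 8.3447e-7)
y = 215 (y = 210 + 5 = 215)
√(y + C) = √(215 + 1/1198365) = √(257648476/1198365) = 2*√77189228985435/1198365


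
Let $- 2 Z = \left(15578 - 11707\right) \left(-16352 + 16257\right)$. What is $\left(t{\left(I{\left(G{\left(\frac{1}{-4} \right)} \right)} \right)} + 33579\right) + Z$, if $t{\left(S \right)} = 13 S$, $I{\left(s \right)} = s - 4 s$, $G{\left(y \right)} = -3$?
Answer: $\frac{435137}{2} \approx 2.1757 \cdot 10^{5}$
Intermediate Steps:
$I{\left(s \right)} = - 3 s$
$Z = \frac{367745}{2}$ ($Z = - \frac{\left(15578 - 11707\right) \left(-16352 + 16257\right)}{2} = - \frac{3871 \left(-95\right)}{2} = \left(- \frac{1}{2}\right) \left(-367745\right) = \frac{367745}{2} \approx 1.8387 \cdot 10^{5}$)
$\left(t{\left(I{\left(G{\left(\frac{1}{-4} \right)} \right)} \right)} + 33579\right) + Z = \left(13 \left(\left(-3\right) \left(-3\right)\right) + 33579\right) + \frac{367745}{2} = \left(13 \cdot 9 + 33579\right) + \frac{367745}{2} = \left(117 + 33579\right) + \frac{367745}{2} = 33696 + \frac{367745}{2} = \frac{435137}{2}$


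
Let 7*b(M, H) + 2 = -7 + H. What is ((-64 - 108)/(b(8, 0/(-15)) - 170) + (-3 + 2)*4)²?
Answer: 12902464/1437601 ≈ 8.9750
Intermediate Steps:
b(M, H) = -9/7 + H/7 (b(M, H) = -2/7 + (-7 + H)/7 = -2/7 + (-1 + H/7) = -9/7 + H/7)
((-64 - 108)/(b(8, 0/(-15)) - 170) + (-3 + 2)*4)² = ((-64 - 108)/((-9/7 + (0/(-15))/7) - 170) + (-3 + 2)*4)² = (-172/((-9/7 + (0*(-1/15))/7) - 170) - 1*4)² = (-172/((-9/7 + (⅐)*0) - 170) - 4)² = (-172/((-9/7 + 0) - 170) - 4)² = (-172/(-9/7 - 170) - 4)² = (-172/(-1199/7) - 4)² = (-172*(-7/1199) - 4)² = (1204/1199 - 4)² = (-3592/1199)² = 12902464/1437601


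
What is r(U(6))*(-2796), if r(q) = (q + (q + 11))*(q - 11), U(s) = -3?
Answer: 195720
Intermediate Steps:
r(q) = (-11 + q)*(11 + 2*q) (r(q) = (q + (11 + q))*(-11 + q) = (11 + 2*q)*(-11 + q) = (-11 + q)*(11 + 2*q))
r(U(6))*(-2796) = (-121 - 11*(-3) + 2*(-3)**2)*(-2796) = (-121 + 33 + 2*9)*(-2796) = (-121 + 33 + 18)*(-2796) = -70*(-2796) = 195720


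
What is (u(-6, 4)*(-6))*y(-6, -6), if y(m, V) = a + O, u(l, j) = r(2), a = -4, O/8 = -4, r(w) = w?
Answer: 432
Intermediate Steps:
O = -32 (O = 8*(-4) = -32)
u(l, j) = 2
y(m, V) = -36 (y(m, V) = -4 - 32 = -36)
(u(-6, 4)*(-6))*y(-6, -6) = (2*(-6))*(-36) = -12*(-36) = 432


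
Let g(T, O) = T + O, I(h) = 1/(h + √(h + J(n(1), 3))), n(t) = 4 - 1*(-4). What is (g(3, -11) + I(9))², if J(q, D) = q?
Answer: 126513/2048 + 503*√17/2048 ≈ 62.787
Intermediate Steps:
n(t) = 8 (n(t) = 4 + 4 = 8)
I(h) = 1/(h + √(8 + h)) (I(h) = 1/(h + √(h + 8)) = 1/(h + √(8 + h)))
g(T, O) = O + T
(g(3, -11) + I(9))² = ((-11 + 3) + 1/(9 + √(8 + 9)))² = (-8 + 1/(9 + √17))²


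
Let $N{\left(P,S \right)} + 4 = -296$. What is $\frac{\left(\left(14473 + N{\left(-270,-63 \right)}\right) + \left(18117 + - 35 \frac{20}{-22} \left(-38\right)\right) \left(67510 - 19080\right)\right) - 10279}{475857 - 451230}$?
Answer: $\frac{9007393244}{270897} \approx 33250.0$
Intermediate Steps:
$N{\left(P,S \right)} = -300$ ($N{\left(P,S \right)} = -4 - 296 = -300$)
$\frac{\left(\left(14473 + N{\left(-270,-63 \right)}\right) + \left(18117 + - 35 \frac{20}{-22} \left(-38\right)\right) \left(67510 - 19080\right)\right) - 10279}{475857 - 451230} = \frac{\left(\left(14473 - 300\right) + \left(18117 + - 35 \frac{20}{-22} \left(-38\right)\right) \left(67510 - 19080\right)\right) - 10279}{475857 - 451230} = \frac{\left(14173 + \left(18117 + - 35 \cdot 20 \left(- \frac{1}{22}\right) \left(-38\right)\right) 48430\right) - 10279}{24627} = \left(\left(14173 + \left(18117 + \left(-35\right) \left(- \frac{10}{11}\right) \left(-38\right)\right) 48430\right) - 10279\right) \frac{1}{24627} = \left(\left(14173 + \left(18117 + \frac{350}{11} \left(-38\right)\right) 48430\right) - 10279\right) \frac{1}{24627} = \left(\left(14173 + \left(18117 - \frac{13300}{11}\right) 48430\right) - 10279\right) \frac{1}{24627} = \left(\left(14173 + \frac{185987}{11} \cdot 48430\right) - 10279\right) \frac{1}{24627} = \left(\left(14173 + \frac{9007350410}{11}\right) - 10279\right) \frac{1}{24627} = \left(\frac{9007506313}{11} - 10279\right) \frac{1}{24627} = \frac{9007393244}{11} \cdot \frac{1}{24627} = \frac{9007393244}{270897}$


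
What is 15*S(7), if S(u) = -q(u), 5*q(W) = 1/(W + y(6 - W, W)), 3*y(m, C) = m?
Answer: -9/20 ≈ -0.45000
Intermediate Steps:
y(m, C) = m/3
q(W) = 1/(5*(2 + 2*W/3)) (q(W) = 1/(5*(W + (6 - W)/3)) = 1/(5*(W + (2 - W/3))) = 1/(5*(2 + 2*W/3)))
S(u) = -3/(10*(3 + u))
15*S(7) = 15*(-3/(30 + 10*7)) = 15*(-3/(30 + 70)) = 15*(-3/100) = -9/20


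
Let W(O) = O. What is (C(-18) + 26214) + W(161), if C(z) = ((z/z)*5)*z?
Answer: 26285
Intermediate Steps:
C(z) = 5*z (C(z) = (1*5)*z = 5*z)
(C(-18) + 26214) + W(161) = (5*(-18) + 26214) + 161 = (-90 + 26214) + 161 = 26124 + 161 = 26285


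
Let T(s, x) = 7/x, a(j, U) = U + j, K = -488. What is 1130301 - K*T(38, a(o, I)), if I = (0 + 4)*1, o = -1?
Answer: 3394319/3 ≈ 1.1314e+6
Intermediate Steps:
I = 4 (I = 4*1 = 4)
1130301 - K*T(38, a(o, I)) = 1130301 - (-488)*7/(4 - 1) = 1130301 - (-488)*7/3 = 1130301 - 1*(-3416/3) = 1130301 + 3416/3 = 3394319/3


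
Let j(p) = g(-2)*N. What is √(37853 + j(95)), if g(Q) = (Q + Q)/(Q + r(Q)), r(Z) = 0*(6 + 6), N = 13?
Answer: √37879 ≈ 194.63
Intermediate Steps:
r(Z) = 0 (r(Z) = 0*12 = 0)
g(Q) = 2 (g(Q) = (Q + Q)/(Q + 0) = (2*Q)/Q = 2)
j(p) = 26 (j(p) = 2*13 = 26)
√(37853 + j(95)) = √(37853 + 26) = √37879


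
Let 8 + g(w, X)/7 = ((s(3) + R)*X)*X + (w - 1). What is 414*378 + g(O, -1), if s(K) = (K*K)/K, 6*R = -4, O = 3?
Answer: 469399/3 ≈ 1.5647e+5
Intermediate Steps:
R = -⅔ (R = (⅙)*(-4) = -⅔ ≈ -0.66667)
s(K) = K (s(K) = K²/K = K)
g(w, X) = -63 + 7*w + 49*X²/3 (g(w, X) = -56 + 7*(((3 - ⅔)*X)*X + (w - 1)) = -56 + 7*((7*X/3)*X + (-1 + w)) = -56 + 7*(7*X²/3 + (-1 + w)) = -56 + 7*(-1 + w + 7*X²/3) = -56 + (-7 + 7*w + 49*X²/3) = -63 + 7*w + 49*X²/3)
414*378 + g(O, -1) = 414*378 + (-63 + 7*3 + (49/3)*(-1)²) = 156492 + (-63 + 21 + (49/3)*1) = 156492 + (-63 + 21 + 49/3) = 156492 - 77/3 = 469399/3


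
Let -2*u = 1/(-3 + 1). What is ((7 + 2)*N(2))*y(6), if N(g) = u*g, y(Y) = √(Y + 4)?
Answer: 9*√10/2 ≈ 14.230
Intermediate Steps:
y(Y) = √(4 + Y)
u = ¼ (u = -1/(2*(-3 + 1)) = -½/(-2) = -½*(-½) = ¼ ≈ 0.25000)
N(g) = g/4
((7 + 2)*N(2))*y(6) = ((7 + 2)*((¼)*2))*√(4 + 6) = (9*(½))*√10 = 9*√10/2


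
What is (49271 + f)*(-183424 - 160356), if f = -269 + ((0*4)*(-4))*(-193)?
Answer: -16845907560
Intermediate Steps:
f = -269 (f = -269 + (0*(-4))*(-193) = -269 + 0*(-193) = -269 + 0 = -269)
(49271 + f)*(-183424 - 160356) = (49271 - 269)*(-183424 - 160356) = 49002*(-343780) = -16845907560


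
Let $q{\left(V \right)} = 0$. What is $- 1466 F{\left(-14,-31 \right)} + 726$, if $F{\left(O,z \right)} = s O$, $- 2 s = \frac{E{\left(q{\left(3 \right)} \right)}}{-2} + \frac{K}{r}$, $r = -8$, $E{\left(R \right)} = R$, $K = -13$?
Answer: $- \frac{63799}{4} \approx -15950.0$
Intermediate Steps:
$s = - \frac{13}{16}$ ($s = - \frac{\frac{0}{-2} - \frac{13}{-8}}{2} = - \frac{0 \left(- \frac{1}{2}\right) - - \frac{13}{8}}{2} = - \frac{0 + \frac{13}{8}}{2} = \left(- \frac{1}{2}\right) \frac{13}{8} = - \frac{13}{16} \approx -0.8125$)
$F{\left(O,z \right)} = - \frac{13 O}{16}$
$- 1466 F{\left(-14,-31 \right)} + 726 = - 1466 \left(\left(- \frac{13}{16}\right) \left(-14\right)\right) + 726 = \left(-1466\right) \frac{91}{8} + 726 = - \frac{66703}{4} + 726 = - \frac{63799}{4}$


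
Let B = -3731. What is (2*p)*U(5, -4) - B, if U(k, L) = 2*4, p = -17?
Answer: 3459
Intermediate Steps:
U(k, L) = 8
(2*p)*U(5, -4) - B = (2*(-17))*8 - 1*(-3731) = -34*8 + 3731 = -272 + 3731 = 3459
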